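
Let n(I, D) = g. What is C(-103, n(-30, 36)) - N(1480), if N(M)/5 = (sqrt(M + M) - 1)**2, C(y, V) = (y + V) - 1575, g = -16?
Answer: -16499 + 40*sqrt(185) ≈ -15955.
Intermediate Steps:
n(I, D) = -16
C(y, V) = -1575 + V + y (C(y, V) = (V + y) - 1575 = -1575 + V + y)
N(M) = 5*(-1 + sqrt(2)*sqrt(M))**2 (N(M) = 5*(sqrt(M + M) - 1)**2 = 5*(sqrt(2*M) - 1)**2 = 5*(sqrt(2)*sqrt(M) - 1)**2 = 5*(-1 + sqrt(2)*sqrt(M))**2)
C(-103, n(-30, 36)) - N(1480) = (-1575 - 16 - 103) - 5*(-1 + sqrt(2)*sqrt(1480))**2 = -1694 - 5*(-1 + sqrt(2)*(2*sqrt(370)))**2 = -1694 - 5*(-1 + 4*sqrt(185))**2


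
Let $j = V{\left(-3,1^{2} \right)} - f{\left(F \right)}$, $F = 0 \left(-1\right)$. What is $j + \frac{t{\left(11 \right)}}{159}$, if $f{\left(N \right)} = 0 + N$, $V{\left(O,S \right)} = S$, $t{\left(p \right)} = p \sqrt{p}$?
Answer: $1 + \frac{11 \sqrt{11}}{159} \approx 1.2295$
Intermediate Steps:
$t{\left(p \right)} = p^{\frac{3}{2}}$
$F = 0$
$f{\left(N \right)} = N$
$j = 1$ ($j = 1^{2} - 0 = 1 + 0 = 1$)
$j + \frac{t{\left(11 \right)}}{159} = 1 + \frac{11^{\frac{3}{2}}}{159} = 1 + 11 \sqrt{11} \cdot \frac{1}{159} = 1 + \frac{11 \sqrt{11}}{159}$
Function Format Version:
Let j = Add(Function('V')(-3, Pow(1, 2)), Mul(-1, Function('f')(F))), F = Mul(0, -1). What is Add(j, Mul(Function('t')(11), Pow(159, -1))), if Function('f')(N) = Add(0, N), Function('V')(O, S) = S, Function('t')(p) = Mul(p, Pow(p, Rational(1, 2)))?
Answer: Add(1, Mul(Rational(11, 159), Pow(11, Rational(1, 2)))) ≈ 1.2295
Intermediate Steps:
Function('t')(p) = Pow(p, Rational(3, 2))
F = 0
Function('f')(N) = N
j = 1 (j = Add(Pow(1, 2), Mul(-1, 0)) = Add(1, 0) = 1)
Add(j, Mul(Function('t')(11), Pow(159, -1))) = Add(1, Mul(Pow(11, Rational(3, 2)), Pow(159, -1))) = Add(1, Mul(Mul(11, Pow(11, Rational(1, 2))), Rational(1, 159))) = Add(1, Mul(Rational(11, 159), Pow(11, Rational(1, 2))))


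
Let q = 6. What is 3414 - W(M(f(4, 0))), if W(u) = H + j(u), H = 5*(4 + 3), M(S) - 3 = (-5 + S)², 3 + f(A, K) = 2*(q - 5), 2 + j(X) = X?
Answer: 3342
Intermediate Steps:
j(X) = -2 + X
f(A, K) = -1 (f(A, K) = -3 + 2*(6 - 5) = -3 + 2*1 = -3 + 2 = -1)
M(S) = 3 + (-5 + S)²
H = 35 (H = 5*7 = 35)
W(u) = 33 + u (W(u) = 35 + (-2 + u) = 33 + u)
3414 - W(M(f(4, 0))) = 3414 - (33 + (3 + (-5 - 1)²)) = 3414 - (33 + (3 + (-6)²)) = 3414 - (33 + (3 + 36)) = 3414 - (33 + 39) = 3414 - 1*72 = 3414 - 72 = 3342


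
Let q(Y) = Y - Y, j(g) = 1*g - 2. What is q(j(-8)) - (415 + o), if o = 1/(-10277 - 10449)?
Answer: -8601289/20726 ≈ -415.00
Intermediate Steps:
j(g) = -2 + g (j(g) = g - 2 = -2 + g)
q(Y) = 0
o = -1/20726 (o = 1/(-20726) = -1/20726 ≈ -4.8249e-5)
q(j(-8)) - (415 + o) = 0 - (415 - 1/20726) = 0 - 1*8601289/20726 = 0 - 8601289/20726 = -8601289/20726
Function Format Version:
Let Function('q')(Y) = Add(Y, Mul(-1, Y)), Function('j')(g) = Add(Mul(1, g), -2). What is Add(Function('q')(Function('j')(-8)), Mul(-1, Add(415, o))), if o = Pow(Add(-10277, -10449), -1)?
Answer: Rational(-8601289, 20726) ≈ -415.00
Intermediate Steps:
Function('j')(g) = Add(-2, g) (Function('j')(g) = Add(g, -2) = Add(-2, g))
Function('q')(Y) = 0
o = Rational(-1, 20726) (o = Pow(-20726, -1) = Rational(-1, 20726) ≈ -4.8249e-5)
Add(Function('q')(Function('j')(-8)), Mul(-1, Add(415, o))) = Add(0, Mul(-1, Add(415, Rational(-1, 20726)))) = Add(0, Mul(-1, Rational(8601289, 20726))) = Add(0, Rational(-8601289, 20726)) = Rational(-8601289, 20726)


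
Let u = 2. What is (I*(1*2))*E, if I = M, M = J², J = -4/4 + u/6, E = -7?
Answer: -56/9 ≈ -6.2222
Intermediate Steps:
J = -⅔ (J = -4/4 + 2/6 = -4*¼ + 2*(⅙) = -1 + ⅓ = -⅔ ≈ -0.66667)
M = 4/9 (M = (-⅔)² = 4/9 ≈ 0.44444)
I = 4/9 ≈ 0.44444
(I*(1*2))*E = (4*(1*2)/9)*(-7) = ((4/9)*2)*(-7) = (8/9)*(-7) = -56/9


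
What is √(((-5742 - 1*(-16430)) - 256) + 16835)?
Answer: √27267 ≈ 165.13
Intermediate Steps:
√(((-5742 - 1*(-16430)) - 256) + 16835) = √(((-5742 + 16430) - 256) + 16835) = √((10688 - 256) + 16835) = √(10432 + 16835) = √27267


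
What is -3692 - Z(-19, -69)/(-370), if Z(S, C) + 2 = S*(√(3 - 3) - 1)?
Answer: -1366023/370 ≈ -3692.0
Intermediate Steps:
Z(S, C) = -2 - S (Z(S, C) = -2 + S*(√(3 - 3) - 1) = -2 + S*(√0 - 1) = -2 + S*(0 - 1) = -2 + S*(-1) = -2 - S)
-3692 - Z(-19, -69)/(-370) = -3692 - (-2 - 1*(-19))/(-370) = -3692 - (-2 + 19)*(-1)/370 = -3692 - 17*(-1)/370 = -3692 - 1*(-17/370) = -3692 + 17/370 = -1366023/370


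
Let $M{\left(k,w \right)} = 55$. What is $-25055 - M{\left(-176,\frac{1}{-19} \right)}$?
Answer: $-25110$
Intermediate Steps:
$-25055 - M{\left(-176,\frac{1}{-19} \right)} = -25055 - 55 = -25110$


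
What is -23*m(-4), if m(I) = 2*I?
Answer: 184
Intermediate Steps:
-23*m(-4) = -46*(-4) = -23*(-8) = 184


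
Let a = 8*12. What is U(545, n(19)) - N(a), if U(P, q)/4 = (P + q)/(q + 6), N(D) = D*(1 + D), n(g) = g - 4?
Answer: -27616/3 ≈ -9205.3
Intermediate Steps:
n(g) = -4 + g
a = 96
U(P, q) = 4*(P + q)/(6 + q) (U(P, q) = 4*((P + q)/(q + 6)) = 4*((P + q)/(6 + q)) = 4*(P + q)/(6 + q))
U(545, n(19)) - N(a) = 4*(545 + (-4 + 19))/(6 + (-4 + 19)) - 96*(1 + 96) = 4*(545 + 15)/(6 + 15) - 96*97 = 4*560/21 - 1*9312 = 4*(1/21)*560 - 9312 = 320/3 - 9312 = -27616/3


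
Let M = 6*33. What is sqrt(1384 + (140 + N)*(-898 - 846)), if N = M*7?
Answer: 2*I*sqrt(664990) ≈ 1630.9*I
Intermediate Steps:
M = 198
N = 1386 (N = 198*7 = 1386)
sqrt(1384 + (140 + N)*(-898 - 846)) = sqrt(1384 + (140 + 1386)*(-898 - 846)) = sqrt(1384 + 1526*(-1744)) = sqrt(1384 - 2661344) = sqrt(-2659960) = 2*I*sqrt(664990)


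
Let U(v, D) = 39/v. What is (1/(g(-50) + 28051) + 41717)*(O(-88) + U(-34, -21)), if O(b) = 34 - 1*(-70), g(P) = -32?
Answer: 2043766789064/476323 ≈ 4.2907e+6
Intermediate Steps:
O(b) = 104 (O(b) = 34 + 70 = 104)
(1/(g(-50) + 28051) + 41717)*(O(-88) + U(-34, -21)) = (1/(-32 + 28051) + 41717)*(104 + 39/(-34)) = (1/28019 + 41717)*(104 + 39*(-1/34)) = (1/28019 + 41717)*(104 - 39/34) = (1168868624/28019)*(3497/34) = 2043766789064/476323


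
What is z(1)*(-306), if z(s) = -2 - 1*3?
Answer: 1530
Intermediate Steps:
z(s) = -5 (z(s) = -2 - 3 = -5)
z(1)*(-306) = -5*(-306) = 1530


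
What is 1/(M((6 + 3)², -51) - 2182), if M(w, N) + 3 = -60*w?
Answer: -1/7045 ≈ -0.00014194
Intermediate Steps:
M(w, N) = -3 - 60*w
1/(M((6 + 3)², -51) - 2182) = 1/((-3 - 60*(6 + 3)²) - 2182) = 1/((-3 - 60*9²) - 2182) = 1/((-3 - 60*81) - 2182) = 1/((-3 - 4860) - 2182) = 1/(-4863 - 2182) = 1/(-7045) = -1/7045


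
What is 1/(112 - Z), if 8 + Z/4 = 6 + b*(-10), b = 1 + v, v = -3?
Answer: 1/40 ≈ 0.025000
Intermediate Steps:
b = -2 (b = 1 - 3 = -2)
Z = 72 (Z = -32 + 4*(6 - 2*(-10)) = -32 + 4*(6 + 20) = -32 + 4*26 = -32 + 104 = 72)
1/(112 - Z) = 1/(112 - 1*72) = 1/(112 - 72) = 1/40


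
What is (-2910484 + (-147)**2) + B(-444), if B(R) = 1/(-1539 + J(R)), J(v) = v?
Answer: -5728639126/1983 ≈ -2.8889e+6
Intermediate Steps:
B(R) = 1/(-1539 + R)
(-2910484 + (-147)**2) + B(-444) = (-2910484 + (-147)**2) + 1/(-1539 - 444) = (-2910484 + 21609) + 1/(-1983) = -2888875 - 1/1983 = -5728639126/1983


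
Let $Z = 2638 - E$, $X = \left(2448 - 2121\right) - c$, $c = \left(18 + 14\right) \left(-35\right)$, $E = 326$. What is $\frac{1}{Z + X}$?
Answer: $\frac{1}{3759} \approx 0.00026603$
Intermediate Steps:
$c = -1120$ ($c = 32 \left(-35\right) = -1120$)
$X = 1447$ ($X = \left(2448 - 2121\right) - -1120 = \left(2448 - 2121\right) + 1120 = 327 + 1120 = 1447$)
$Z = 2312$ ($Z = 2638 - 326 = 2312$)
$\frac{1}{Z + X} = \frac{1}{2312 + 1447} = \frac{1}{3759}$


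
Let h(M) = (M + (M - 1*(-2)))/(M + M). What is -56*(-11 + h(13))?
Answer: 7224/13 ≈ 555.69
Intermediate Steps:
h(M) = (2 + 2*M)/(2*M) (h(M) = (M + (M + 2))/((2*M)) = (M + (2 + M))*(1/(2*M)) = (2 + 2*M)*(1/(2*M)) = (2 + 2*M)/(2*M))
-56*(-11 + h(13)) = -56*(-11 + (1 + 13)/13) = -56*(-11 + (1/13)*14) = -56*(-11 + 14/13) = -56*(-129/13) = 7224/13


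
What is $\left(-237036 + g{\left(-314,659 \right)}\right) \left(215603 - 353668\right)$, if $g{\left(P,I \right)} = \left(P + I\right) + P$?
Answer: $32722095325$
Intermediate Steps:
$g{\left(P,I \right)} = I + 2 P$ ($g{\left(P,I \right)} = \left(I + P\right) + P = I + 2 P$)
$\left(-237036 + g{\left(-314,659 \right)}\right) \left(215603 - 353668\right) = \left(-237036 + \left(659 + 2 \left(-314\right)\right)\right) \left(215603 - 353668\right) = \left(-237036 + \left(659 - 628\right)\right) \left(-138065\right) = \left(-237036 + 31\right) \left(-138065\right) = \left(-237005\right) \left(-138065\right) = 32722095325$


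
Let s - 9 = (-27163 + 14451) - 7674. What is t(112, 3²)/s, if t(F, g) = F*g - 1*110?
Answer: -898/20377 ≈ -0.044069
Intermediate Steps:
s = -20377 (s = 9 + ((-27163 + 14451) - 7674) = 9 + (-12712 - 7674) = 9 - 20386 = -20377)
t(F, g) = -110 + F*g (t(F, g) = F*g - 110 = -110 + F*g)
t(112, 3²)/s = (-110 + 112*3²)/(-20377) = (-110 + 112*9)*(-1/20377) = (-110 + 1008)*(-1/20377) = 898*(-1/20377) = -898/20377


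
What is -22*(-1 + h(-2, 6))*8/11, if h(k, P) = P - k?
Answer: -112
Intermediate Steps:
-22*(-1 + h(-2, 6))*8/11 = -22*(-1 + (6 - 1*(-2)))*8/11 = -22*(-1 + (6 + 2))*8*(1/11) = -22*(-1 + 8)*8/11 = -154*8/11 = -22*56/11 = -112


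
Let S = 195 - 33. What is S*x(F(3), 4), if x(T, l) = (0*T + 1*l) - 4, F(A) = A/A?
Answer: 0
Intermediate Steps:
S = 162
F(A) = 1
x(T, l) = -4 + l (x(T, l) = (0 + l) - 4 = l - 4 = -4 + l)
S*x(F(3), 4) = 162*(-4 + 4) = 162*0 = 0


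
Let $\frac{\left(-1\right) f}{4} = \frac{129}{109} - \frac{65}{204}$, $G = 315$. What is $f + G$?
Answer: $\frac{1731854}{5559} \approx 311.54$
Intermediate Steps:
$f = - \frac{19231}{5559}$ ($f = - 4 \left(\frac{129}{109} - \frac{65}{204}\right) = \left(-4\right) \frac{19231}{22236} = - \frac{19231}{5559} \approx -3.4594$)
$f + G = - \frac{19231}{5559} + 315 = \frac{1731854}{5559}$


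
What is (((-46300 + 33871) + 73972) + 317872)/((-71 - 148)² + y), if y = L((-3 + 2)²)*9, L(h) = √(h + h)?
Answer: 2021902535/255584151 - 379415*√2/255584151 ≈ 7.9088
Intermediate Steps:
L(h) = √2*√h (L(h) = √(2*h) = √2*√h)
y = 9*√2 (y = (√2*√((-3 + 2)²))*9 = (√2*√((-1)²))*9 = (√2*√1)*9 = (√2*1)*9 = √2*9 = 9*√2 ≈ 12.728)
(((-46300 + 33871) + 73972) + 317872)/((-71 - 148)² + y) = (((-46300 + 33871) + 73972) + 317872)/((-71 - 148)² + 9*√2) = ((-12429 + 73972) + 317872)/((-219)² + 9*√2) = (61543 + 317872)/(47961 + 9*√2) = 379415/(47961 + 9*√2)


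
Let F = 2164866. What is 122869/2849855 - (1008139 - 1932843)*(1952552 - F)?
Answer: -559505206906744011/2849855 ≈ -1.9633e+11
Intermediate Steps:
122869/2849855 - (1008139 - 1932843)*(1952552 - F) = 122869/2849855 - (1008139 - 1932843)*(1952552 - 1*2164866) = 122869*(1/2849855) - (-924704)*(1952552 - 2164866) = 122869/2849855 - (-924704)*(-212314) = 122869/2849855 - 1*196327605056 = 122869/2849855 - 196327605056 = -559505206906744011/2849855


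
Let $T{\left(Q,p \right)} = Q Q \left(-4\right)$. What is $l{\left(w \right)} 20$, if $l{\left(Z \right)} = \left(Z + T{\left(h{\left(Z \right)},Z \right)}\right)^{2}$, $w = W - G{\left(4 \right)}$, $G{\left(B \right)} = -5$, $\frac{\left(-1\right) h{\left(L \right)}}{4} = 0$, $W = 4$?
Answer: $1620$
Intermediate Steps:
$h{\left(L \right)} = 0$ ($h{\left(L \right)} = \left(-4\right) 0 = 0$)
$w = 9$ ($w = 4 - -5 = 4 + 5 = 9$)
$T{\left(Q,p \right)} = - 4 Q^{2}$ ($T{\left(Q,p \right)} = Q^{2} \left(-4\right) = - 4 Q^{2}$)
$l{\left(Z \right)} = Z^{2}$ ($l{\left(Z \right)} = \left(Z - 4 \cdot 0^{2}\right)^{2} = \left(Z - 0\right)^{2} = \left(Z + 0\right)^{2} = Z^{2}$)
$l{\left(w \right)} 20 = 9^{2} \cdot 20 = 81 \cdot 20 = 1620$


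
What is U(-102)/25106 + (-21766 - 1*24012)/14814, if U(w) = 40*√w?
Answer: -22889/7407 + 20*I*√102/12553 ≈ -3.0902 + 0.016091*I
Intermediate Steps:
U(-102)/25106 + (-21766 - 1*24012)/14814 = (40*√(-102))/25106 + (-21766 - 1*24012)/14814 = (40*(I*√102))*(1/25106) + (-21766 - 24012)*(1/14814) = (40*I*√102)*(1/25106) - 45778*1/14814 = 20*I*√102/12553 - 22889/7407 = -22889/7407 + 20*I*√102/12553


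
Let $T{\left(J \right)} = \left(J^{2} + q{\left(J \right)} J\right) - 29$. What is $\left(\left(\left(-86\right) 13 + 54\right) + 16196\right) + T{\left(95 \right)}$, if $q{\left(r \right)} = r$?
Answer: $33153$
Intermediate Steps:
$T{\left(J \right)} = -29 + 2 J^{2}$ ($T{\left(J \right)} = \left(J^{2} + J J\right) - 29 = \left(J^{2} + J^{2}\right) - 29 = 2 J^{2} - 29 = -29 + 2 J^{2}$)
$\left(\left(\left(-86\right) 13 + 54\right) + 16196\right) + T{\left(95 \right)} = \left(\left(\left(-86\right) 13 + 54\right) + 16196\right) - \left(29 - 2 \cdot 95^{2}\right) = \left(\left(-1118 + 54\right) + 16196\right) + \left(-29 + 2 \cdot 9025\right) = \left(-1064 + 16196\right) + \left(-29 + 18050\right) = 15132 + 18021 = 33153$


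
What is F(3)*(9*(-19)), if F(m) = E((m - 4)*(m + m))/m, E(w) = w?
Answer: 342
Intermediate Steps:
F(m) = -8 + 2*m (F(m) = ((m - 4)*(m + m))/m = ((-4 + m)*(2*m))/m = (2*m*(-4 + m))/m = -8 + 2*m)
F(3)*(9*(-19)) = (-8 + 2*3)*(9*(-19)) = (-8 + 6)*(-171) = -2*(-171) = 342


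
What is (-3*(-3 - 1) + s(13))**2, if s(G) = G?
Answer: 625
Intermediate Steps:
(-3*(-3 - 1) + s(13))**2 = (-3*(-3 - 1) + 13)**2 = (-3*(-4) + 13)**2 = (12 + 13)**2 = 25**2 = 625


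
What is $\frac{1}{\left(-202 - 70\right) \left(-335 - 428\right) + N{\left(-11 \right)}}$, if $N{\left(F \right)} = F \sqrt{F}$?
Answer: $\frac{207536}{43071192627} + \frac{11 i \sqrt{11}}{43071192627} \approx 4.8184 \cdot 10^{-6} + 8.4704 \cdot 10^{-10} i$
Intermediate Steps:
$N{\left(F \right)} = F^{\frac{3}{2}}$
$\frac{1}{\left(-202 - 70\right) \left(-335 - 428\right) + N{\left(-11 \right)}} = \frac{1}{\left(-202 - 70\right) \left(-335 - 428\right) + \left(-11\right)^{\frac{3}{2}}} = \frac{1}{\left(-272\right) \left(-763\right) - 11 i \sqrt{11}} = \frac{1}{207536 - 11 i \sqrt{11}}$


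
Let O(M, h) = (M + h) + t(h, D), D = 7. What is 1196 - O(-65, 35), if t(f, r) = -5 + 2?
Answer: 1229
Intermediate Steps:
t(f, r) = -3
O(M, h) = -3 + M + h (O(M, h) = (M + h) - 3 = -3 + M + h)
1196 - O(-65, 35) = 1196 - (-3 - 65 + 35) = 1196 - 1*(-33) = 1196 + 33 = 1229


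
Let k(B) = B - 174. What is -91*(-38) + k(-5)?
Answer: 3279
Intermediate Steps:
k(B) = -174 + B
-91*(-38) + k(-5) = -91*(-38) + (-174 - 5) = 3458 - 179 = 3279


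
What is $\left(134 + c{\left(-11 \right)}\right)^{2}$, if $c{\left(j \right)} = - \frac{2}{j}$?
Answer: $\frac{2178576}{121} \approx 18005.0$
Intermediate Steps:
$\left(134 + c{\left(-11 \right)}\right)^{2} = \left(134 - \frac{2}{-11}\right)^{2} = \left(134 - - \frac{2}{11}\right)^{2} = \left(134 + \frac{2}{11}\right)^{2} = \left(\frac{1476}{11}\right)^{2} = \frac{2178576}{121}$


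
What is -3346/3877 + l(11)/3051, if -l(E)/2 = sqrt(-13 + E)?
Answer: -3346/3877 - 2*I*sqrt(2)/3051 ≈ -0.86304 - 0.00092705*I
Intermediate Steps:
l(E) = -2*sqrt(-13 + E)
-3346/3877 + l(11)/3051 = -3346/3877 - 2*sqrt(-13 + 11)/3051 = -3346*1/3877 - 2*I*sqrt(2)*(1/3051) = -3346/3877 - 2*I*sqrt(2)*(1/3051) = -3346/3877 - 2*I*sqrt(2)/3051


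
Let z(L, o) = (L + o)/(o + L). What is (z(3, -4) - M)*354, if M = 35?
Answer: -12036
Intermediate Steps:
z(L, o) = 1 (z(L, o) = (L + o)/(L + o) = 1)
(z(3, -4) - M)*354 = (1 - 1*35)*354 = (1 - 35)*354 = -34*354 = -12036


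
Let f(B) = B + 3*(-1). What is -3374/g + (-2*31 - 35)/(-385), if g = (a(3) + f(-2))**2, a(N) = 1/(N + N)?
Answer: -46682063/323785 ≈ -144.18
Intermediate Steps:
f(B) = -3 + B (f(B) = B - 3 = -3 + B)
a(N) = 1/(2*N)
g = 841/36 (g = ((1/2)/3 + (-3 - 2))**2 = ((1/2)*(1/3) - 5)**2 = (1/6 - 5)**2 = (-29/6)**2 = 841/36 ≈ 23.361)
-3374/g + (-2*31 - 35)/(-385) = -3374/841/36 + (-2*31 - 35)/(-385) = -3374*36/841 + (-62 - 35)*(-1/385) = -121464/841 - 97*(-1/385) = -121464/841 + 97/385 = -46682063/323785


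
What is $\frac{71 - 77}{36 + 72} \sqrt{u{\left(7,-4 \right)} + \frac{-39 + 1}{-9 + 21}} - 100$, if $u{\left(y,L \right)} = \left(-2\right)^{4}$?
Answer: $-100 - \frac{\sqrt{462}}{108} \approx -100.2$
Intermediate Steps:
$u{\left(y,L \right)} = 16$
$\frac{71 - 77}{36 + 72} \sqrt{u{\left(7,-4 \right)} + \frac{-39 + 1}{-9 + 21}} - 100 = \frac{71 - 77}{36 + 72} \sqrt{16 + \frac{-39 + 1}{-9 + 21}} - 100 = - \frac{6}{108} \sqrt{16 - \frac{38}{12}} - 100 = \left(-6\right) \frac{1}{108} \sqrt{16 - \frac{19}{6}} - 100 = - \frac{\sqrt{16 - \frac{19}{6}}}{18} - 100 = - \frac{\sqrt{\frac{77}{6}}}{18} - 100 = - \frac{\frac{1}{6} \sqrt{462}}{18} - 100 = - \frac{\sqrt{462}}{108} - 100 = -100 - \frac{\sqrt{462}}{108}$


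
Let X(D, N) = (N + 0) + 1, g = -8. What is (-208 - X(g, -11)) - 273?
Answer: -471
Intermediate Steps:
X(D, N) = 1 + N (X(D, N) = N + 1 = 1 + N)
(-208 - X(g, -11)) - 273 = (-208 - (1 - 11)) - 273 = (-208 - 1*(-10)) - 273 = (-208 + 10) - 273 = -198 - 273 = -471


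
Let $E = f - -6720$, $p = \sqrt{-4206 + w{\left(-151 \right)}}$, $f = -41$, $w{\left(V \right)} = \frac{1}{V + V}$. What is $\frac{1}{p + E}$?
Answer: $\frac{2017058}{13473200595} - \frac{i \sqrt{383604326}}{13473200595} \approx 0.00014971 - 1.4537 \cdot 10^{-6} i$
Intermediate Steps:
$w{\left(V \right)} = \frac{1}{2 V}$
$p = \frac{i \sqrt{383604326}}{302}$ ($p = \sqrt{-4206 + \frac{1}{2 \left(-151\right)}} = \sqrt{-4206 + \frac{1}{2} \left(- \frac{1}{151}\right)} = \sqrt{-4206 - \frac{1}{302}} = \sqrt{- \frac{1270213}{302}} = \frac{i \sqrt{383604326}}{302} \approx 64.854 i$)
$E = 6679$ ($E = -41 - -6720 = -41 + 6720 = 6679$)
$\frac{1}{p + E} = \frac{1}{\frac{i \sqrt{383604326}}{302} + 6679} = \frac{1}{6679 + \frac{i \sqrt{383604326}}{302}}$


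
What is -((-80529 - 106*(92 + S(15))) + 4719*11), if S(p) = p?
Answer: 39962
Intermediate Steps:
-((-80529 - 106*(92 + S(15))) + 4719*11) = -((-80529 - 106*(92 + 15)) + 4719*11) = -((-80529 - 106*107) + 51909) = -((-80529 - 11342) + 51909) = -(-91871 + 51909) = -1*(-39962) = 39962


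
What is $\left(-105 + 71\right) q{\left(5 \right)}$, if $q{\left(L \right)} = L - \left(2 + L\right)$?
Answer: $68$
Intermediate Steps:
$q{\left(L \right)} = -2$ ($q{\left(L \right)} = L - \left(2 + L\right) = -2$)
$\left(-105 + 71\right) q{\left(5 \right)} = \left(-105 + 71\right) \left(-2\right) = \left(-34\right) \left(-2\right) = 68$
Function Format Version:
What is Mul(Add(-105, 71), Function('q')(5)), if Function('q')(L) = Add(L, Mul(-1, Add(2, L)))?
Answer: 68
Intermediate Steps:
Function('q')(L) = -2 (Function('q')(L) = Add(L, Add(-2, Mul(-1, L))) = -2)
Mul(Add(-105, 71), Function('q')(5)) = Mul(Add(-105, 71), -2) = Mul(-34, -2) = 68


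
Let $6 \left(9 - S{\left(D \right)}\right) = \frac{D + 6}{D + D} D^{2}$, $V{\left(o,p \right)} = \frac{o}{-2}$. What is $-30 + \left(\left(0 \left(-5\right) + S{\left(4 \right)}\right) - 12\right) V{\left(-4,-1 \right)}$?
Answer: $- \frac{128}{3} \approx -42.667$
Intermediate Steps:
$V{\left(o,p \right)} = - \frac{o}{2}$ ($V{\left(o,p \right)} = o \left(- \frac{1}{2}\right) = - \frac{o}{2}$)
$S{\left(D \right)} = 9 - \frac{D \left(6 + D\right)}{12}$ ($S{\left(D \right)} = 9 - \frac{\frac{D + 6}{D + D} D^{2}}{6} = 9 - \frac{\frac{6 + D}{2 D} D^{2}}{6} = 9 - \frac{\frac{1}{2} D \left(6 + D\right)}{6} = 9 - \frac{D \left(6 + D\right)}{12}$)
$-30 + \left(\left(0 \left(-5\right) + S{\left(4 \right)}\right) - 12\right) V{\left(-4,-1 \right)} = -30 + \left(\left(0 \left(-5\right) - \left(-7 + \frac{4}{3}\right)\right) - 12\right) \left(\left(- \frac{1}{2}\right) \left(-4\right)\right) = -30 + \left(\left(0 - - \frac{17}{3}\right) - 12\right) 2 = -30 + \left(\left(0 + \frac{17}{3}\right) - 12\right) 2 = -30 + \left(\frac{17}{3} - 12\right) 2 = -30 - \frac{38}{3} = - \frac{128}{3}$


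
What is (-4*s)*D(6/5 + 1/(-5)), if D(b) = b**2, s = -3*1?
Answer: 12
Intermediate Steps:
s = -3
(-4*s)*D(6/5 + 1/(-5)) = (-4*(-3))*(6/5 + 1/(-5))**2 = 12*(6*(1/5) + 1*(-1/5))**2 = 12*(6/5 - 1/5)**2 = 12*1**2 = 12*1 = 12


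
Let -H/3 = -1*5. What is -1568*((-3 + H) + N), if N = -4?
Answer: -12544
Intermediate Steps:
H = 15 (H = -(-3)*5 = -3*(-5) = 15)
-1568*((-3 + H) + N) = -1568*((-3 + 15) - 4) = -1568*(12 - 4) = -1568*8 = -12544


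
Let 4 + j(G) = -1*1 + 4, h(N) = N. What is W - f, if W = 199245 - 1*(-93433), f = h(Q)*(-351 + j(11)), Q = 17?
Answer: 298662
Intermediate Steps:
j(G) = -1 (j(G) = -4 + (-1*1 + 4) = -4 + (-1 + 4) = -4 + 3 = -1)
f = -5984 (f = 17*(-351 - 1) = 17*(-352) = -5984)
W = 292678 (W = 199245 + 93433 = 292678)
W - f = 292678 - 1*(-5984) = 292678 + 5984 = 298662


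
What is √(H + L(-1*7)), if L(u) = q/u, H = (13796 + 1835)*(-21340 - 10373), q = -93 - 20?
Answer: 2*I*√6072397114/7 ≈ 22264.0*I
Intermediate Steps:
q = -113
H = -495705903 (H = 15631*(-31713) = -495705903)
L(u) = -113/u
√(H + L(-1*7)) = √(-495705903 - 113/((-1*7))) = √(-495705903 - 113/(-7)) = √(-495705903 - 113*(-⅐)) = √(-495705903 + 113/7) = √(-3469941208/7) = 2*I*√6072397114/7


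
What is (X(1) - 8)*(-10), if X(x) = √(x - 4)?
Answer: 80 - 10*I*√3 ≈ 80.0 - 17.32*I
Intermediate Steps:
X(x) = √(-4 + x)
(X(1) - 8)*(-10) = (√(-4 + 1) - 8)*(-10) = (√(-3) - 8)*(-10) = (I*√3 - 8)*(-10) = (-8 + I*√3)*(-10) = 80 - 10*I*√3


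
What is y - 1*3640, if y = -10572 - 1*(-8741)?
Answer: -5471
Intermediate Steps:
y = -1831 (y = -10572 + 8741 = -1831)
y - 1*3640 = -1831 - 1*3640 = -1831 - 3640 = -5471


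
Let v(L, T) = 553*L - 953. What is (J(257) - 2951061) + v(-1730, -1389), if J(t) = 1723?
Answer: -3906981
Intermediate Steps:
v(L, T) = -953 + 553*L
(J(257) - 2951061) + v(-1730, -1389) = (1723 - 2951061) + (-953 + 553*(-1730)) = -2949338 + (-953 - 956690) = -2949338 - 957643 = -3906981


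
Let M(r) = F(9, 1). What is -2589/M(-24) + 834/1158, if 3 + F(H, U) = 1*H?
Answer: -166281/386 ≈ -430.78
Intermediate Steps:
F(H, U) = -3 + H (F(H, U) = -3 + 1*H = -3 + H)
M(r) = 6 (M(r) = -3 + 9 = 6)
-2589/M(-24) + 834/1158 = -2589/6 + 834/1158 = -2589*⅙ + 834*(1/1158) = -863/2 + 139/193 = -166281/386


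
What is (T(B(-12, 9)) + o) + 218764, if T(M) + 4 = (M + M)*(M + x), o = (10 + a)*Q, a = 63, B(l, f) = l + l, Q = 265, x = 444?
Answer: 217945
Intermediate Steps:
B(l, f) = 2*l
o = 19345 (o = (10 + 63)*265 = 73*265 = 19345)
T(M) = -4 + 2*M*(444 + M) (T(M) = -4 + (M + M)*(M + 444) = -4 + (2*M)*(444 + M) = -4 + 2*M*(444 + M))
(T(B(-12, 9)) + o) + 218764 = ((-4 + 2*(2*(-12))² + 888*(2*(-12))) + 19345) + 218764 = ((-4 + 2*(-24)² + 888*(-24)) + 19345) + 218764 = ((-4 + 2*576 - 21312) + 19345) + 218764 = ((-4 + 1152 - 21312) + 19345) + 218764 = (-20164 + 19345) + 218764 = -819 + 218764 = 217945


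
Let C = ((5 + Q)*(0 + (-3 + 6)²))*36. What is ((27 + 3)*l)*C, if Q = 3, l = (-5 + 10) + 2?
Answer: 544320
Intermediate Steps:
l = 7 (l = 5 + 2 = 7)
C = 2592 (C = ((5 + 3)*(0 + (-3 + 6)²))*36 = (8*(0 + 3²))*36 = (8*(0 + 9))*36 = (8*9)*36 = 72*36 = 2592)
((27 + 3)*l)*C = ((27 + 3)*7)*2592 = (30*7)*2592 = 210*2592 = 544320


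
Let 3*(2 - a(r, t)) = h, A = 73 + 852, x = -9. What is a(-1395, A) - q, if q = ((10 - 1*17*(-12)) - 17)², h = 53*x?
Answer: -38648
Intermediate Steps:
h = -477 (h = 53*(-9) = -477)
A = 925
a(r, t) = 161 (a(r, t) = 2 - ⅓*(-477) = 2 + 159 = 161)
q = 38809 (q = ((10 - 17*(-12)) - 17)² = ((10 + 204) - 17)² = (214 - 17)² = 197² = 38809)
a(-1395, A) - q = 161 - 1*38809 = 161 - 38809 = -38648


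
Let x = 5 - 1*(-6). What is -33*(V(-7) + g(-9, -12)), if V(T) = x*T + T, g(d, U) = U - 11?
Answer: 3531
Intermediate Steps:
x = 11 (x = 5 + 6 = 11)
g(d, U) = -11 + U
V(T) = 12*T (V(T) = 11*T + T = 12*T)
-33*(V(-7) + g(-9, -12)) = -33*(12*(-7) + (-11 - 12)) = -33*(-84 - 23) = -33*(-107) = 3531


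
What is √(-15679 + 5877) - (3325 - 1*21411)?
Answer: 18086 + 13*I*√58 ≈ 18086.0 + 99.005*I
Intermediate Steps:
√(-15679 + 5877) - (3325 - 1*21411) = √(-9802) - (3325 - 21411) = 13*I*√58 - 1*(-18086) = 13*I*√58 + 18086 = 18086 + 13*I*√58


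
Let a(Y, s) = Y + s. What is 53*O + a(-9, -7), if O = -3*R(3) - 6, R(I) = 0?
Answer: -334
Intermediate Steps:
O = -6 (O = -3*0 - 6 = 0 - 6 = -6)
53*O + a(-9, -7) = 53*(-6) + (-9 - 7) = -318 - 16 = -334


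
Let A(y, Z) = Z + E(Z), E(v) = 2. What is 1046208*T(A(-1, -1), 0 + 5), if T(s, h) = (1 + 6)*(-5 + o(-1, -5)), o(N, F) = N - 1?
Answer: -51264192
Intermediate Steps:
A(y, Z) = 2 + Z (A(y, Z) = Z + 2 = 2 + Z)
o(N, F) = -1 + N
T(s, h) = -49 (T(s, h) = (1 + 6)*(-5 + (-1 - 1)) = 7*(-5 - 2) = 7*(-7) = -49)
1046208*T(A(-1, -1), 0 + 5) = 1046208*(-49) = -51264192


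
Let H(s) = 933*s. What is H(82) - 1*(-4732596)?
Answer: 4809102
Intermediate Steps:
H(82) - 1*(-4732596) = 933*82 - 1*(-4732596) = 76506 + 4732596 = 4809102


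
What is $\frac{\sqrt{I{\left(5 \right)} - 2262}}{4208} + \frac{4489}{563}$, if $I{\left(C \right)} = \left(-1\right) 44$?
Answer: $\frac{4489}{563} + \frac{i \sqrt{2306}}{4208} \approx 7.9734 + 0.011412 i$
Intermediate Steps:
$I{\left(C \right)} = -44$
$\frac{\sqrt{I{\left(5 \right)} - 2262}}{4208} + \frac{4489}{563} = \frac{\sqrt{-44 - 2262}}{4208} + \frac{4489}{563} = \sqrt{-2306} \cdot \frac{1}{4208} + 4489 \cdot \frac{1}{563} = i \sqrt{2306} \cdot \frac{1}{4208} + \frac{4489}{563} = \frac{i \sqrt{2306}}{4208} + \frac{4489}{563} = \frac{4489}{563} + \frac{i \sqrt{2306}}{4208}$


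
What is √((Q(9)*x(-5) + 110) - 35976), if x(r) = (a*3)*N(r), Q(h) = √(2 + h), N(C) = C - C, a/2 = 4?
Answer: I*√35866 ≈ 189.38*I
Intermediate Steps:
a = 8 (a = 2*4 = 8)
N(C) = 0
x(r) = 0 (x(r) = (8*3)*0 = 24*0 = 0)
√((Q(9)*x(-5) + 110) - 35976) = √((√(2 + 9)*0 + 110) - 35976) = √((√11*0 + 110) - 35976) = √((0 + 110) - 35976) = √(110 - 35976) = √(-35866) = I*√35866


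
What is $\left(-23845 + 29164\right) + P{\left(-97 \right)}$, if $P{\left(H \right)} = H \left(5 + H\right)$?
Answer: $14243$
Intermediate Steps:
$\left(-23845 + 29164\right) + P{\left(-97 \right)} = \left(-23845 + 29164\right) - 97 \left(5 - 97\right) = 5319 - -8924 = 5319 + 8924 = 14243$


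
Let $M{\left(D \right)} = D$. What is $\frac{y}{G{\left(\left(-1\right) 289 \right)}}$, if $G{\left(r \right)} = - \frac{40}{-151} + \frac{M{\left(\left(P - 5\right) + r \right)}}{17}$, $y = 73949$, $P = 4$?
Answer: $- \frac{189827083}{43110} \approx -4403.3$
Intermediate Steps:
$G{\left(r \right)} = \frac{529}{2567} + \frac{r}{17}$ ($G{\left(r \right)} = - \frac{40}{-151} + \frac{\left(4 - 5\right) + r}{17} = \left(-40\right) \left(- \frac{1}{151}\right) + \left(-1 + r\right) \frac{1}{17} = \frac{40}{151} + \left(- \frac{1}{17} + \frac{r}{17}\right) = \frac{529}{2567} + \frac{r}{17}$)
$\frac{y}{G{\left(\left(-1\right) 289 \right)}} = \frac{73949}{\frac{529}{2567} + \frac{\left(-1\right) 289}{17}} = \frac{73949}{\frac{529}{2567} + \frac{1}{17} \left(-289\right)} = \frac{73949}{\frac{529}{2567} - 17} = \frac{73949}{- \frac{43110}{2567}} = 73949 \left(- \frac{2567}{43110}\right) = - \frac{189827083}{43110}$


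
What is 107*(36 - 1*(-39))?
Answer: 8025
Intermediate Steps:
107*(36 - 1*(-39)) = 107*(36 + 39) = 107*75 = 8025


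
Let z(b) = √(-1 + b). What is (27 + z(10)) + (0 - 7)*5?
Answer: -5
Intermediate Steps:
(27 + z(10)) + (0 - 7)*5 = (27 + √(-1 + 10)) + (0 - 7)*5 = (27 + √9) - 7*5 = (27 + 3) - 35 = 30 - 35 = -5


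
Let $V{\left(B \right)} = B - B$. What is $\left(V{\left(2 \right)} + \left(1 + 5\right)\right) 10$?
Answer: $60$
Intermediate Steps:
$V{\left(B \right)} = 0$
$\left(V{\left(2 \right)} + \left(1 + 5\right)\right) 10 = \left(0 + \left(1 + 5\right)\right) 10 = \left(0 + 6\right) 10 = 6 \cdot 10 = 60$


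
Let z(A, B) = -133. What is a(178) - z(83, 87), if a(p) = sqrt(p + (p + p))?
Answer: 133 + sqrt(534) ≈ 156.11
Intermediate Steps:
a(p) = sqrt(3)*sqrt(p) (a(p) = sqrt(p + 2*p) = sqrt(3*p) = sqrt(3)*sqrt(p))
a(178) - z(83, 87) = sqrt(3)*sqrt(178) - 1*(-133) = sqrt(534) + 133 = 133 + sqrt(534)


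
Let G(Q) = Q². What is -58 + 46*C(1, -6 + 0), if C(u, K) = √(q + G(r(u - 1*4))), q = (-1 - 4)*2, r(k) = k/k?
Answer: -58 + 138*I ≈ -58.0 + 138.0*I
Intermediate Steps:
r(k) = 1
q = -10 (q = -5*2 = -10)
C(u, K) = 3*I (C(u, K) = √(-10 + 1²) = √(-10 + 1) = √(-9) = 3*I)
-58 + 46*C(1, -6 + 0) = -58 + 46*(3*I) = -58 + 138*I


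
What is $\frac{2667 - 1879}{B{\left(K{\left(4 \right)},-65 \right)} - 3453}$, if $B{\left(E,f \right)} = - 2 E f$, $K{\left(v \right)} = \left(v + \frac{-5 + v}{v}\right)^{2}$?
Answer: $- \frac{6304}{12999} \approx -0.48496$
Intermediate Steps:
$K{\left(v \right)} = \left(v + \frac{-5 + v}{v}\right)^{2}$
$B{\left(E,f \right)} = - 2 E f$
$\frac{2667 - 1879}{B{\left(K{\left(4 \right)},-65 \right)} - 3453} = \frac{2667 - 1879}{\left(-2\right) \frac{\left(-5 + 4 + 4^{2}\right)^{2}}{16} \left(-65\right) - 3453} = \frac{788}{\left(-2\right) \frac{\left(-5 + 4 + 16\right)^{2}}{16} \left(-65\right) - 3453} = \frac{788}{\left(-2\right) \frac{15^{2}}{16} \left(-65\right) - 3453} = \frac{788}{\left(-2\right) \frac{1}{16} \cdot 225 \left(-65\right) - 3453} = \frac{788}{\left(-2\right) \frac{225}{16} \left(-65\right) - 3453} = \frac{788}{\frac{14625}{8} - 3453} = \frac{788}{- \frac{12999}{8}} = 788 \left(- \frac{8}{12999}\right) = - \frac{6304}{12999}$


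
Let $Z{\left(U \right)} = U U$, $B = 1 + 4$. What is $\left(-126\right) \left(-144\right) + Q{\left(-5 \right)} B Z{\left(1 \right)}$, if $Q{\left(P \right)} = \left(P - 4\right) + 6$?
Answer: $18129$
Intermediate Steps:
$Q{\left(P \right)} = 2 + P$ ($Q{\left(P \right)} = \left(-4 + P\right) + 6 = 2 + P$)
$B = 5$
$Z{\left(U \right)} = U^{2}$
$\left(-126\right) \left(-144\right) + Q{\left(-5 \right)} B Z{\left(1 \right)} = \left(-126\right) \left(-144\right) + \left(2 - 5\right) 5 \cdot 1^{2} = 18144 + \left(-3\right) 5 \cdot 1 = 18144 - 15 = 18129$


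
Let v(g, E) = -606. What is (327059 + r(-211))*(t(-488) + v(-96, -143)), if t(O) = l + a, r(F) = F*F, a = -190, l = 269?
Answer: -195822660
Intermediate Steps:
r(F) = F**2
t(O) = 79 (t(O) = 269 - 190 = 79)
(327059 + r(-211))*(t(-488) + v(-96, -143)) = (327059 + (-211)**2)*(79 - 606) = (327059 + 44521)*(-527) = 371580*(-527) = -195822660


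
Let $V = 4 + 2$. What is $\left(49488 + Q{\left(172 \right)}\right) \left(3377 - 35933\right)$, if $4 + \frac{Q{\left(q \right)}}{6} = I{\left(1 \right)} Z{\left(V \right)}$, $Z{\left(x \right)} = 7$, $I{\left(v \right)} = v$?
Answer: $-1611717336$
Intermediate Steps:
$V = 6$
$Q{\left(q \right)} = 18$ ($Q{\left(q \right)} = -24 + 6 \cdot 1 \cdot 7 = -24 + 6 \cdot 7 = -24 + 42 = 18$)
$\left(49488 + Q{\left(172 \right)}\right) \left(3377 - 35933\right) = \left(49488 + 18\right) \left(3377 - 35933\right) = 49506 \left(3377 - 35933\right) = 49506 \left(-32556\right) = -1611717336$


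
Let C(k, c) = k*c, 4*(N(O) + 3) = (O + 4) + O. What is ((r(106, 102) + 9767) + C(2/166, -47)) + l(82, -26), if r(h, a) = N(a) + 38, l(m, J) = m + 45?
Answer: 828376/83 ≈ 9980.4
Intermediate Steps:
l(m, J) = 45 + m
N(O) = -2 + O/2 (N(O) = -3 + ((O + 4) + O)/4 = -3 + ((4 + O) + O)/4 = -3 + (4 + 2*O)/4 = -3 + (1 + O/2) = -2 + O/2)
r(h, a) = 36 + a/2 (r(h, a) = (-2 + a/2) + 38 = 36 + a/2)
C(k, c) = c*k
((r(106, 102) + 9767) + C(2/166, -47)) + l(82, -26) = (((36 + (½)*102) + 9767) - 94/166) + (45 + 82) = (((36 + 51) + 9767) - 94/166) + 127 = ((87 + 9767) - 47*1/83) + 127 = (9854 - 47/83) + 127 = 817835/83 + 127 = 828376/83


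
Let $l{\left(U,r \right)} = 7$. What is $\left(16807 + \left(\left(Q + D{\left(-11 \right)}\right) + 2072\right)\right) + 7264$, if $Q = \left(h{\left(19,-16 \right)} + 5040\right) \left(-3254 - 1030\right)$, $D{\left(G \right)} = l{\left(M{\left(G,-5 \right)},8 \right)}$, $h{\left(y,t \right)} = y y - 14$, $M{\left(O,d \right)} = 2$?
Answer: $-23051758$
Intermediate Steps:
$h{\left(y,t \right)} = -14 + y^{2}$ ($h{\left(y,t \right)} = y^{2} - 14 = -14 + y^{2}$)
$D{\left(G \right)} = 7$
$Q = -23077908$ ($Q = \left(\left(-14 + 19^{2}\right) + 5040\right) \left(-3254 - 1030\right) = \left(\left(-14 + 361\right) + 5040\right) \left(-4284\right) = \left(347 + 5040\right) \left(-4284\right) = 5387 \left(-4284\right) = -23077908$)
$\left(16807 + \left(\left(Q + D{\left(-11 \right)}\right) + 2072\right)\right) + 7264 = \left(16807 + \left(\left(-23077908 + 7\right) + 2072\right)\right) + 7264 = \left(16807 + \left(-23077901 + 2072\right)\right) + 7264 = \left(16807 - 23075829\right) + 7264 = -23059022 + 7264 = -23051758$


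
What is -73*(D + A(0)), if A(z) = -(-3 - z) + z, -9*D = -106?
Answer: -9709/9 ≈ -1078.8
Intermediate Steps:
D = 106/9 (D = -⅑*(-106) = 106/9 ≈ 11.778)
A(z) = 3 + 2*z (A(z) = (3 + z) + z = 3 + 2*z)
-73*(D + A(0)) = -73*(106/9 + (3 + 2*0)) = -73*(106/9 + (3 + 0)) = -73*(106/9 + 3) = -73*133/9 = -9709/9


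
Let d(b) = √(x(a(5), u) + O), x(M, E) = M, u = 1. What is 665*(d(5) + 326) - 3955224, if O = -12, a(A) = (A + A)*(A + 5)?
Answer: -3738434 + 1330*√22 ≈ -3.7322e+6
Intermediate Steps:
a(A) = 2*A*(5 + A) (a(A) = (2*A)*(5 + A) = 2*A*(5 + A))
d(b) = 2*√22 (d(b) = √(2*5*(5 + 5) - 12) = √(2*5*10 - 12) = √(100 - 12) = √88 = 2*√22)
665*(d(5) + 326) - 3955224 = 665*(2*√22 + 326) - 3955224 = 665*(326 + 2*√22) - 3955224 = (216790 + 1330*√22) - 3955224 = -3738434 + 1330*√22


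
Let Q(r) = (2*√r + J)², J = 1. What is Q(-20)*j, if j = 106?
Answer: -8374 + 848*I*√5 ≈ -8374.0 + 1896.2*I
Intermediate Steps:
Q(r) = (1 + 2*√r)² (Q(r) = (2*√r + 1)² = (1 + 2*√r)²)
Q(-20)*j = (1 + 2*√(-20))²*106 = (1 + 2*(2*I*√5))²*106 = (1 + 4*I*√5)²*106 = 106*(1 + 4*I*√5)²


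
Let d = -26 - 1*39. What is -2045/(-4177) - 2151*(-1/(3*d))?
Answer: -2861984/271505 ≈ -10.541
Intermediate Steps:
d = -65 (d = -26 - 39 = -65)
-2045/(-4177) - 2151*(-1/(3*d)) = -2045/(-4177) - 2151/((-3*(-65))) = -2045*(-1/4177) - 2151/((-1*(-195))) = 2045/4177 - 2151/195 = 2045/4177 - 2151*1/195 = 2045/4177 - 717/65 = -2861984/271505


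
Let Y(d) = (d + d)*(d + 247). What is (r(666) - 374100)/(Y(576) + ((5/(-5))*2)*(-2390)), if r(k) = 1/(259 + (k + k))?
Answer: -595193099/1516025716 ≈ -0.39260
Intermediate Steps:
r(k) = 1/(259 + 2*k)
Y(d) = 2*d*(247 + d) (Y(d) = (2*d)*(247 + d) = 2*d*(247 + d))
(r(666) - 374100)/(Y(576) + ((5/(-5))*2)*(-2390)) = (1/(259 + 2*666) - 374100)/(2*576*(247 + 576) + ((5/(-5))*2)*(-2390)) = (1/(259 + 1332) - 374100)/(2*576*823 + ((5*(-⅕))*2)*(-2390)) = (1/1591 - 374100)/(948096 - 1*2*(-2390)) = (1/1591 - 374100)/(948096 - 2*(-2390)) = -595193099/(1591*(948096 + 4780)) = -595193099/1591/952876 = -595193099/1591*1/952876 = -595193099/1516025716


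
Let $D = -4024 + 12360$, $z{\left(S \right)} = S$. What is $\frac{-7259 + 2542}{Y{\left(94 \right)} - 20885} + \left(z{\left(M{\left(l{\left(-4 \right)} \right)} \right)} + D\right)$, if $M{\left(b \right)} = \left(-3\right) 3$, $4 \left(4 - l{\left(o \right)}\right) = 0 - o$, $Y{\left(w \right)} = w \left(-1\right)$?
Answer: $\frac{174696850}{20979} \approx 8327.2$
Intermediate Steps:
$Y{\left(w \right)} = - w$
$l{\left(o \right)} = 4 + \frac{o}{4}$ ($l{\left(o \right)} = 4 - \frac{0 - o}{4} = 4 - \frac{\left(-1\right) o}{4} = 4 + \frac{o}{4}$)
$M{\left(b \right)} = -9$
$D = 8336$
$\frac{-7259 + 2542}{Y{\left(94 \right)} - 20885} + \left(z{\left(M{\left(l{\left(-4 \right)} \right)} \right)} + D\right) = \frac{-7259 + 2542}{\left(-1\right) 94 - 20885} + \left(-9 + 8336\right) = - \frac{4717}{-94 - 20885} + 8327 = - \frac{4717}{-20979} + 8327 = \left(-4717\right) \left(- \frac{1}{20979}\right) + 8327 = \frac{4717}{20979} + 8327 = \frac{174696850}{20979}$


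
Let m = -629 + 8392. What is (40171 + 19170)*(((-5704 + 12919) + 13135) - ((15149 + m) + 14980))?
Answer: -1040959822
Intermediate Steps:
m = 7763
(40171 + 19170)*(((-5704 + 12919) + 13135) - ((15149 + m) + 14980)) = (40171 + 19170)*(((-5704 + 12919) + 13135) - ((15149 + 7763) + 14980)) = 59341*((7215 + 13135) - (22912 + 14980)) = 59341*(20350 - 1*37892) = 59341*(20350 - 37892) = 59341*(-17542) = -1040959822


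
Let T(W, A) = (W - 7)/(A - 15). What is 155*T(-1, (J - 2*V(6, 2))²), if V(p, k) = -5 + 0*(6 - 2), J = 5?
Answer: -124/21 ≈ -5.9048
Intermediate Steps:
V(p, k) = -5 (V(p, k) = -5 + 0*4 = -5 + 0 = -5)
T(W, A) = (-7 + W)/(-15 + A)
155*T(-1, (J - 2*V(6, 2))²) = 155*((-7 - 1)/(-15 + (5 - 2*(-5))²)) = 155*(-8/(-15 + (5 + 10)²)) = 155*(-8/(-15 + 15²)) = 155*(-8/(-15 + 225)) = 155*(-8/210) = 155*((1/210)*(-8)) = 155*(-4/105) = -124/21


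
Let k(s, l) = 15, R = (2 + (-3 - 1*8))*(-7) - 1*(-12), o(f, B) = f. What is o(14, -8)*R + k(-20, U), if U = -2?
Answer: 1065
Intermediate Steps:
R = 75 (R = (2 + (-3 - 8))*(-7) + 12 = (2 - 11)*(-7) + 12 = -9*(-7) + 12 = 63 + 12 = 75)
o(14, -8)*R + k(-20, U) = 14*75 + 15 = 1050 + 15 = 1065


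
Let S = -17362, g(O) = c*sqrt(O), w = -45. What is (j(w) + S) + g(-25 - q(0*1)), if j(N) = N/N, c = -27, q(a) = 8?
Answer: -17361 - 27*I*sqrt(33) ≈ -17361.0 - 155.1*I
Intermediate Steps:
g(O) = -27*sqrt(O)
j(N) = 1
(j(w) + S) + g(-25 - q(0*1)) = (1 - 17362) - 27*sqrt(-25 - 1*8) = -17361 - 27*sqrt(-25 - 8) = -17361 - 27*I*sqrt(33)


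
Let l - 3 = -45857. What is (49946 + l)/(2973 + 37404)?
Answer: 1364/13459 ≈ 0.10134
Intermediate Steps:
l = -45854 (l = 3 - 45857 = -45854)
(49946 + l)/(2973 + 37404) = (49946 - 45854)/(2973 + 37404) = 4092/40377 = 4092*(1/40377) = 1364/13459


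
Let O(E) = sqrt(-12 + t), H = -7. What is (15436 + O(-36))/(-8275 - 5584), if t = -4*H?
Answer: -15440/13859 ≈ -1.1141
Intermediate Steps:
t = 28 (t = -4*(-7) = 28)
O(E) = 4 (O(E) = sqrt(-12 + 28) = sqrt(16) = 4)
(15436 + O(-36))/(-8275 - 5584) = (15436 + 4)/(-8275 - 5584) = 15440/(-13859) = 15440*(-1/13859) = -15440/13859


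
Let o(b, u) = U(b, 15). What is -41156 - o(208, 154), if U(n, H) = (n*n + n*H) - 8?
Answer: -87532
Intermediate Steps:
U(n, H) = -8 + n**2 + H*n (U(n, H) = (n**2 + H*n) - 8 = -8 + n**2 + H*n)
o(b, u) = -8 + b**2 + 15*b
-41156 - o(208, 154) = -41156 - (-8 + 208**2 + 15*208) = -41156 - (-8 + 43264 + 3120) = -41156 - 1*46376 = -41156 - 46376 = -87532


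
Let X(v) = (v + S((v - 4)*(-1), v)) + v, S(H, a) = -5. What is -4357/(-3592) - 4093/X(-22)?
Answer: 14915549/176008 ≈ 84.744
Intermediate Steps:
X(v) = -5 + 2*v (X(v) = (v - 5) + v = (-5 + v) + v = -5 + 2*v)
-4357/(-3592) - 4093/X(-22) = -4357/(-3592) - 4093/(-5 + 2*(-22)) = -4357*(-1/3592) - 4093/(-5 - 44) = 4357/3592 - 4093/(-49) = 4357/3592 - 4093*(-1/49) = 4357/3592 + 4093/49 = 14915549/176008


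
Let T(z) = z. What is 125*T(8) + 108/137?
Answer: 137108/137 ≈ 1000.8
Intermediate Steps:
125*T(8) + 108/137 = 125*8 + 108/137 = 1000 + 108*(1/137) = 1000 + 108/137 = 137108/137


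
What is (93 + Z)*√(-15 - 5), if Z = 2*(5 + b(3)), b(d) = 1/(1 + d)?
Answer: 207*I*√5 ≈ 462.87*I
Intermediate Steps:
Z = 21/2 (Z = 2*(5 + 1/(1 + 3)) = 2*(5 + 1/4) = 2*(5 + ¼) = 2*(21/4) = 21/2 ≈ 10.500)
(93 + Z)*√(-15 - 5) = (93 + 21/2)*√(-15 - 5) = 207*√(-20)/2 = 207*(2*I*√5)/2 = 207*I*√5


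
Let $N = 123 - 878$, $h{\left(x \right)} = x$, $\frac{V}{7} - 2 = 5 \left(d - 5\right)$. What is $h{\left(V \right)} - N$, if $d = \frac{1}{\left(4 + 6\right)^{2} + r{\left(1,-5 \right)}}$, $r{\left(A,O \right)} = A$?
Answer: $\frac{60029}{101} \approx 594.35$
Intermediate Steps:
$d = \frac{1}{101}$ ($d = \frac{1}{\left(4 + 6\right)^{2} + 1} = \frac{1}{10^{2} + 1} = \frac{1}{100 + 1} = \frac{1}{101} \approx 0.009901$)
$V = - \frac{16226}{101}$ ($V = 14 + 7 \cdot 5 \left(\frac{1}{101} - 5\right) = 14 + 7 \cdot 5 \left(- \frac{504}{101}\right) = 14 + 7 \left(- \frac{2520}{101}\right) = 14 - \frac{17640}{101} = - \frac{16226}{101} \approx -160.65$)
$N = -755$ ($N = 123 - 878 = -755$)
$h{\left(V \right)} - N = - \frac{16226}{101} - -755 = - \frac{16226}{101} + 755 = \frac{60029}{101}$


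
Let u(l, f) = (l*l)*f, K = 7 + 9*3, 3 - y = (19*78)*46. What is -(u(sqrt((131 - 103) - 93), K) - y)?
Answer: -65959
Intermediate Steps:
y = -68169 (y = 3 - 19*78*46 = 3 - 1482*46 = 3 - 1*68172 = 3 - 68172 = -68169)
K = 34 (K = 7 + 27 = 34)
u(l, f) = f*l**2 (u(l, f) = l**2*f = f*l**2)
-(u(sqrt((131 - 103) - 93), K) - y) = -(34*(sqrt((131 - 103) - 93))**2 - 1*(-68169)) = -(34*(sqrt(28 - 93))**2 + 68169) = -(34*(sqrt(-65))**2 + 68169) = -(34*(I*sqrt(65))**2 + 68169) = -(34*(-65) + 68169) = -(-2210 + 68169) = -1*65959 = -65959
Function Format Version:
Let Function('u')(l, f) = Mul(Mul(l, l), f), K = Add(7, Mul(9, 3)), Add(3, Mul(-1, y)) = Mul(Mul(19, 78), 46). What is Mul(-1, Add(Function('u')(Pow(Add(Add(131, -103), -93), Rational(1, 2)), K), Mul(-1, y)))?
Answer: -65959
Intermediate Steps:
y = -68169 (y = Add(3, Mul(-1, Mul(Mul(19, 78), 46))) = Add(3, Mul(-1, Mul(1482, 46))) = Add(3, Mul(-1, 68172)) = Add(3, -68172) = -68169)
K = 34 (K = Add(7, 27) = 34)
Function('u')(l, f) = Mul(f, Pow(l, 2)) (Function('u')(l, f) = Mul(Pow(l, 2), f) = Mul(f, Pow(l, 2)))
Mul(-1, Add(Function('u')(Pow(Add(Add(131, -103), -93), Rational(1, 2)), K), Mul(-1, y))) = Mul(-1, Add(Mul(34, Pow(Pow(Add(Add(131, -103), -93), Rational(1, 2)), 2)), Mul(-1, -68169))) = Mul(-1, Add(Mul(34, Pow(Pow(Add(28, -93), Rational(1, 2)), 2)), 68169)) = Mul(-1, Add(Mul(34, Pow(Pow(-65, Rational(1, 2)), 2)), 68169)) = Mul(-1, Add(Mul(34, Pow(Mul(I, Pow(65, Rational(1, 2))), 2)), 68169)) = Mul(-1, Add(Mul(34, -65), 68169)) = Mul(-1, Add(-2210, 68169)) = Mul(-1, 65959) = -65959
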